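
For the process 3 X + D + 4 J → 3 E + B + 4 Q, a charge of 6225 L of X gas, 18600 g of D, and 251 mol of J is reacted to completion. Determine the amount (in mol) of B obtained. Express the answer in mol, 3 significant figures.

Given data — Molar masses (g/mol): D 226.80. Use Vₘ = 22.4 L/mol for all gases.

62.8 mol

n(X) = 6225 / 22.4 = 277.9 mol
n(D) = 18600 / 226.80 = 82.01 mol
n(J) = 251.0 mol
n/ν for X = 277.9/3 = 92.63
n/ν for D = 82.01/1 = 82.01
n/ν for J = 251.0/4 = 62.75
Smallest n/ν is J → limiting reagent.
n(B) = (1/4) × 251.0 = 62.75 mol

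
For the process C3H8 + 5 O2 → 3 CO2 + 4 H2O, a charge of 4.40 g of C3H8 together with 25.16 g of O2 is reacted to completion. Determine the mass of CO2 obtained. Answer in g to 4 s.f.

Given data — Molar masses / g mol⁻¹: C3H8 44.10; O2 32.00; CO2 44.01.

13.17 g

n(C3H8) = 4.400 / 44.10 = 0.09977 mol
n(O2) = 25.16 / 32.00 = 0.7863 mol
n/ν for C3H8 = 0.09977/1 = 0.09977
n/ν for O2 = 0.7863/5 = 0.1573
Smallest n/ν is C3H8 → limiting reagent.
n(CO2) = (3/1) × 0.09977 = 0.2993 mol
mass = 0.2993 × 44.01 = 13.17 g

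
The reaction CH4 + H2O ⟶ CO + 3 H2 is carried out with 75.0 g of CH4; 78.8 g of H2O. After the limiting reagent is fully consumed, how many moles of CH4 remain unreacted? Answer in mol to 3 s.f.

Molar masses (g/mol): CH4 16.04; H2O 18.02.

n(CH4) = 75.00 / 16.04 = 4.676 mol
n(H2O) = 78.80 / 18.02 = 4.373 mol
n/ν for CH4 = 4.676/1 = 4.676
n/ν for H2O = 4.373/1 = 4.373
Smallest n/ν is H2O → limiting reagent.
CH4 consumed = (1/1) × 4.373 = 4.373 mol
CH4 remaining = 4.676 − 4.373 = 0.3030 mol

0.303 mol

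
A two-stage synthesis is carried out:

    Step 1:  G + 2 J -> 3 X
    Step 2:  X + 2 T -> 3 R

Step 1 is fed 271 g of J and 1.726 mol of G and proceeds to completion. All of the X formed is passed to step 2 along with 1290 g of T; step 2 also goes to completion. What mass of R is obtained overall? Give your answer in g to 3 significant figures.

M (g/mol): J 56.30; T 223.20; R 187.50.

Step 1:
n(J) = 271.0 / 56.30 = 4.813 mol
n(G) = 1.726 mol
n/ν → J: 2.407, G: 1.726; G is limiting.
n(X) produced = (3/1) × 1.726 = 5.178 mol
Step 2:
n(X) available = 5.178 mol
n(T) = 1290 / 223.20 = 5.780 mol
n/ν → X: 5.178, T: 2.890; T is limiting.
n(R) = (3/2) × 5.780 = 8.670 mol
mass = 8.670 × 187.50 = 1626 g

1630 g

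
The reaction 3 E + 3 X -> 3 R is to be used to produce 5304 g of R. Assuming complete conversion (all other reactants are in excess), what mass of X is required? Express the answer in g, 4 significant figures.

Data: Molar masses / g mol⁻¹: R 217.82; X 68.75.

n(R) = 5304 / 217.82 = 24.35 mol
n(X) = (3/3) × 24.35 = 24.35 mol
mass = 24.35 × 68.75 = 1674 g

1674 g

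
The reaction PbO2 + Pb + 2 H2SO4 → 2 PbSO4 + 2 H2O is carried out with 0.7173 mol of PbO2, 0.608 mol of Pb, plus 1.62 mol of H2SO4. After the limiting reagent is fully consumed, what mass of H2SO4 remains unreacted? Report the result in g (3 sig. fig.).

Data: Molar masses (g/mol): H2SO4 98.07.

n(PbO2) = 0.7173 mol
n(Pb) = 0.6080 mol
n(H2SO4) = 1.620 mol
n/ν → PbO2: 0.7173, Pb: 0.6080, H2SO4: 0.8100; Pb is limiting.
H2SO4 consumed = (2/1) × 0.6080 = 1.216 mol
H2SO4 remaining = 1.620 − 1.216 = 0.4040 mol
mass = 0.4040 × 98.07 = 39.62 g

39.6 g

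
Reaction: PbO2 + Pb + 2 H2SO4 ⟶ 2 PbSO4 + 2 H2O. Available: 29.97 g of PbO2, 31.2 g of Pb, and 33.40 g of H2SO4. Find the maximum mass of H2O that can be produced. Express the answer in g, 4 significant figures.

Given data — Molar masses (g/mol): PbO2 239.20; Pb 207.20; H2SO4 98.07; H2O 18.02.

4.516 g

n(PbO2) = 29.97 / 239.20 = 0.1253 mol
n(Pb) = 31.20 / 207.20 = 0.1506 mol
n(H2SO4) = 33.40 / 98.07 = 0.3406 mol
n/ν → PbO2: 0.1253, Pb: 0.1506, H2SO4: 0.1703; PbO2 is limiting.
n(H2O) = (2/1) × 0.1253 = 0.2506 mol
mass = 0.2506 × 18.02 = 4.516 g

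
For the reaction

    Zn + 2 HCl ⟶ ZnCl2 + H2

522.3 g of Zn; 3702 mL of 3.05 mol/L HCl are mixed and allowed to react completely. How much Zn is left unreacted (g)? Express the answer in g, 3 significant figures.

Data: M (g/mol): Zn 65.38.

153 g

n(Zn) = 522.3 / 65.38 = 7.989 mol
n(HCl) = 3.05 × 3702/1000 = 11.29 mol
n/ν for Zn = 7.989/1 = 7.989
n/ν for HCl = 11.29/2 = 5.645
Smallest n/ν is HCl → limiting reagent.
Zn consumed = (1/2) × 11.29 = 5.645 mol
Zn remaining = 7.989 − 5.645 = 2.344 mol
mass = 2.344 × 65.38 = 153.3 g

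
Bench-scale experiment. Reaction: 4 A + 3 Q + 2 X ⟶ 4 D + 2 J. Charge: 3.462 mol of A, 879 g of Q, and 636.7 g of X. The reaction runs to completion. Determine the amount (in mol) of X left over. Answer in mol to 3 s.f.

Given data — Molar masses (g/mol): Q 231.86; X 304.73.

n(A) = 3.462 mol
n(Q) = 879.0 / 231.86 = 3.791 mol
n(X) = 636.7 / 304.73 = 2.089 mol
n/ν → A: 0.8655, Q: 1.264, X: 1.045; A is limiting.
X consumed = (2/4) × 3.462 = 1.731 mol
X remaining = 2.089 − 1.731 = 0.3580 mol

0.358 mol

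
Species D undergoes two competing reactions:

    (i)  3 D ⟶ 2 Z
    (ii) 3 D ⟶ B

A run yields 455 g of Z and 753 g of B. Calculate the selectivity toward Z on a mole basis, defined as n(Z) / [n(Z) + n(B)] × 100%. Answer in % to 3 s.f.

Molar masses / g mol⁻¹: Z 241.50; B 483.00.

n(Z) = 455 / 241.50 = 1.884 mol
n(B) = 753 / 483.00 = 1.559 mol
selectivity = 1.884/(1.884+1.559) × 100 = 54.72 %

54.7 %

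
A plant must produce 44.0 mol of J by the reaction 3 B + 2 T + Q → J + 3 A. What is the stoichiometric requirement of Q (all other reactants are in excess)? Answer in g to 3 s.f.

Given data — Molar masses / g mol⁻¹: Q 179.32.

n(J) = 44.00 mol
n(Q) = (1/1) × 44.00 = 44.00 mol
mass = 44.00 × 179.32 = 7890 g

7890 g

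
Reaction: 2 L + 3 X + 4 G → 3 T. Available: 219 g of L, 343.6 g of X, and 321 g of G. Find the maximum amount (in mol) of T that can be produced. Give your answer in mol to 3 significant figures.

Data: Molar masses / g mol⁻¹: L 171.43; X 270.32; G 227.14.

n(L) = 219.0 / 171.43 = 1.277 mol
n(X) = 343.6 / 270.32 = 1.271 mol
n(G) = 321.0 / 227.14 = 1.413 mol
n/ν for L = 1.277/2 = 0.6385
n/ν for X = 1.271/3 = 0.4237
n/ν for G = 1.413/4 = 0.3533
Smallest n/ν is G → limiting reagent.
n(T) = (3/4) × 1.413 = 1.060 mol

1.06 mol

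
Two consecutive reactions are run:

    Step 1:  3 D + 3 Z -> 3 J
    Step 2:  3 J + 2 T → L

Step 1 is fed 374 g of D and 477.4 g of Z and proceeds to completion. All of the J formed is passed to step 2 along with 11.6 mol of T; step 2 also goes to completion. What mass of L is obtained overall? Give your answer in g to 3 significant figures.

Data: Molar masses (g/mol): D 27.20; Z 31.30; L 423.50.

Step 1:
n(D) = 374.0 / 27.20 = 13.75 mol
n(Z) = 477.4 / 31.30 = 15.25 mol
n/ν for D = 13.75/3 = 4.583
n/ν for Z = 15.25/3 = 5.083
Smallest n/ν is D → limiting reagent.
n(J) produced = (3/3) × 13.75 = 13.75 mol
Step 2:
n(J) available = 13.75 mol
n(T) = 11.60 mol
n/ν for J = 13.75/3 = 4.583
n/ν for T = 11.60/2 = 5.800
Smallest n/ν is J → limiting reagent.
n(L) = (1/3) × 13.75 = 4.583 mol
mass = 4.583 × 423.50 = 1941 g

1940 g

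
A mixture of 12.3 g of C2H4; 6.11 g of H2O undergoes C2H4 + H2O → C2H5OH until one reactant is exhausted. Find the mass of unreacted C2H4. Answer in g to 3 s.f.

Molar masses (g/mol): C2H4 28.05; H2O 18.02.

n(C2H4) = 12.30 / 28.05 = 0.4385 mol
n(H2O) = 6.110 / 18.02 = 0.3391 mol
n/ν → C2H4: 0.4385, H2O: 0.3391; H2O is limiting.
C2H4 consumed = (1/1) × 0.3391 = 0.3391 mol
C2H4 remaining = 0.4385 − 0.3391 = 0.09940 mol
mass = 0.09940 × 28.05 = 2.788 g

2.79 g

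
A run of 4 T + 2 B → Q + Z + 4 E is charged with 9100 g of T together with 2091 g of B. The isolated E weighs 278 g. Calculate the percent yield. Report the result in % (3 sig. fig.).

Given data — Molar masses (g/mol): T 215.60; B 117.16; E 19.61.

39.7 %

n(T) = 9100 / 215.60 = 42.21 mol
n(B) = 2091 / 117.16 = 17.85 mol
n/ν for T = 42.21/4 = 10.55
n/ν for B = 17.85/2 = 8.925
Smallest n/ν is B → limiting reagent.
theoretical n(E) = (4/2) × 17.85 = 35.70 mol → 700.1 g
% yield = 278 / 700.1 × 100 = 39.71 %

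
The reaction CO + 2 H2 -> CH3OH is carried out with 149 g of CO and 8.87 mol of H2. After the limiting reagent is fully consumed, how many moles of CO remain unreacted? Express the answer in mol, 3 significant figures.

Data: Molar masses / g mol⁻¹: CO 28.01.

0.885 mol

n(CO) = 149.0 / 28.01 = 5.320 mol
n(H2) = 8.870 mol
n/ν → CO: 5.320, H2: 4.435; H2 is limiting.
CO consumed = (1/2) × 8.870 = 4.435 mol
CO remaining = 5.320 − 4.435 = 0.8850 mol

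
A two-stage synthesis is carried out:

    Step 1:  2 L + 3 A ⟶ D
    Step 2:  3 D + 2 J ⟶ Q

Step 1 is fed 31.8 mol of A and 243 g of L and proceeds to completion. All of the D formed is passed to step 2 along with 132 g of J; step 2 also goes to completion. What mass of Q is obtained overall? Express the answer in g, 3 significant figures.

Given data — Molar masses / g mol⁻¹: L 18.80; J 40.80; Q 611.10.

Step 1:
n(A) = 31.80 mol
n(L) = 243.0 / 18.80 = 12.93 mol
n/ν → A: 10.60, L: 6.465; L is limiting.
n(D) produced = (1/2) × 12.93 = 6.465 mol
Step 2:
n(D) available = 6.465 mol
n(J) = 132.0 / 40.80 = 3.235 mol
n/ν → D: 2.155, J: 1.618; J is limiting.
n(Q) = (1/2) × 3.235 = 1.618 mol
mass = 1.618 × 611.10 = 988.8 g

989 g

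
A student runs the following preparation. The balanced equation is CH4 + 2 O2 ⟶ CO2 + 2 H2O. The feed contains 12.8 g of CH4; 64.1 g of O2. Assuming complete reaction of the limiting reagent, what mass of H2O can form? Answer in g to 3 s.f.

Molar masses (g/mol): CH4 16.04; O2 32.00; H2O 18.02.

n(CH4) = 12.80 / 16.04 = 0.7980 mol
n(O2) = 64.10 / 32.00 = 2.003 mol
n/ν → CH4: 0.7980, O2: 1.002; CH4 is limiting.
n(H2O) = (2/1) × 0.7980 = 1.596 mol
mass = 1.596 × 18.02 = 28.76 g

28.8 g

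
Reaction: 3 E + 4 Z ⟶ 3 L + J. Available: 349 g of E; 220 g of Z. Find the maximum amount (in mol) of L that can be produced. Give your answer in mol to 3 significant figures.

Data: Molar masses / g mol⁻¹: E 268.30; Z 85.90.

1.30 mol

n(E) = 349.0 / 268.30 = 1.301 mol
n(Z) = 220.0 / 85.90 = 2.561 mol
n/ν for E = 1.301/3 = 0.4337
n/ν for Z = 2.561/4 = 0.6403
Smallest n/ν is E → limiting reagent.
n(L) = (3/3) × 1.301 = 1.301 mol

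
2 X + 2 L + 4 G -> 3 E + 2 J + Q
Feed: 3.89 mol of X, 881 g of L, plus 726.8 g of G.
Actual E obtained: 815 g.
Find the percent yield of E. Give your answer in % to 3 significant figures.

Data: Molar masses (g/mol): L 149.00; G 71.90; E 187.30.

74.6 %

n(X) = 3.890 mol
n(L) = 881.0 / 149.00 = 5.913 mol
n(G) = 726.8 / 71.90 = 10.11 mol
n/ν for X = 3.890/2 = 1.945
n/ν for L = 5.913/2 = 2.957
n/ν for G = 10.11/4 = 2.528
Smallest n/ν is X → limiting reagent.
theoretical n(E) = (3/2) × 3.890 = 5.835 mol → 1093 g
% yield = 815 / 1093 × 100 = 74.57 %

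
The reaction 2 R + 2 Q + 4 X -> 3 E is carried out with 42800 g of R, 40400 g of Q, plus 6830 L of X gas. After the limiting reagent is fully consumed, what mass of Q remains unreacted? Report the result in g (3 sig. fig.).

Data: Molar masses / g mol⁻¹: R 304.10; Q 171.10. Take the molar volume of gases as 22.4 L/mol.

n(R) = 42800 / 304.10 = 140.7 mol
n(Q) = 40400 / 171.10 = 236.1 mol
n(X) = 6830 / 22.4 = 304.9 mol
n/ν → R: 70.35, Q: 118.1, X: 76.23; R is limiting.
Q consumed = (2/2) × 140.7 = 140.7 mol
Q remaining = 236.1 − 140.7 = 95.40 mol
mass = 95.40 × 171.10 = 16320 g

16300 g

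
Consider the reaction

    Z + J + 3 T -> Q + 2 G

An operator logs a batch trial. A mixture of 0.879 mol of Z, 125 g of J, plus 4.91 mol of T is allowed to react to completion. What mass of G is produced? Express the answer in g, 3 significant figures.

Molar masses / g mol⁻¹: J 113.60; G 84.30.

148 g

n(Z) = 0.8790 mol
n(J) = 125.0 / 113.60 = 1.100 mol
n(T) = 4.910 mol
n/ν for Z = 0.8790/1 = 0.8790
n/ν for J = 1.100/1 = 1.100
n/ν for T = 4.910/3 = 1.637
Smallest n/ν is Z → limiting reagent.
n(G) = (2/1) × 0.8790 = 1.758 mol
mass = 1.758 × 84.30 = 148.2 g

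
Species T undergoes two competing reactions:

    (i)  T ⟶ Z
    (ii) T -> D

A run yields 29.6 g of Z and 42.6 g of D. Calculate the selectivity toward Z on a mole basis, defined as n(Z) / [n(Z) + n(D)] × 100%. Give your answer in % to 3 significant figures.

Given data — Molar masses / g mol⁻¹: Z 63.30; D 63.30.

n(Z) = 29.6 / 63.30 = 0.4676 mol
n(D) = 42.6 / 63.30 = 0.6730 mol
selectivity = 0.4676/(0.4676+0.6730) × 100 = 41.00 %

41.0 %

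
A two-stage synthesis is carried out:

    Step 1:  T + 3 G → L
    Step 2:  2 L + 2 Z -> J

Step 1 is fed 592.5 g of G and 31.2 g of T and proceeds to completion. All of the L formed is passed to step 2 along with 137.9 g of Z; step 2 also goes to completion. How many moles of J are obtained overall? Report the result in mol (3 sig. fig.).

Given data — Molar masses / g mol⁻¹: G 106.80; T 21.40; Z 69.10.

0.729 mol

Step 1:
n(G) = 592.5 / 106.80 = 5.548 mol
n(T) = 31.20 / 21.40 = 1.458 mol
n/ν → G: 1.849, T: 1.458; T is limiting.
n(L) produced = (1/1) × 1.458 = 1.458 mol
Step 2:
n(L) available = 1.458 mol
n(Z) = 137.9 / 69.10 = 1.996 mol
n/ν → L: 0.7290, Z: 0.9980; L is limiting.
n(J) = (1/2) × 1.458 = 0.7290 mol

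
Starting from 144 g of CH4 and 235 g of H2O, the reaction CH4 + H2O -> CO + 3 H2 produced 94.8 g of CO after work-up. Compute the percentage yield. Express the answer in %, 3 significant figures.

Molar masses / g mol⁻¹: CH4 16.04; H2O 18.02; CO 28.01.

n(CH4) = 144.0 / 16.04 = 8.978 mol
n(H2O) = 235.0 / 18.02 = 13.04 mol
n/ν → CH4: 8.978, H2O: 13.04; CH4 is limiting.
theoretical n(CO) = (1/1) × 8.978 = 8.978 mol → 251.5 g
% yield = 94.8 / 251.5 × 100 = 37.69 %

37.7 %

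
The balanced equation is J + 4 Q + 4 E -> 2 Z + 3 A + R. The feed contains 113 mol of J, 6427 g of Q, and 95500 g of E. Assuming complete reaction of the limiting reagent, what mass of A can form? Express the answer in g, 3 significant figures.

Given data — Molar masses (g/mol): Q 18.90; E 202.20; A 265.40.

67700 g

n(J) = 113.0 mol
n(Q) = 6427 / 18.90 = 340.1 mol
n(E) = 95500 / 202.20 = 472.3 mol
n/ν for J = 113.0/1 = 113.0
n/ν for Q = 340.1/4 = 85.03
n/ν for E = 472.3/4 = 118.1
Smallest n/ν is Q → limiting reagent.
n(A) = (3/4) × 340.1 = 255.1 mol
mass = 255.1 × 265.40 = 67700 g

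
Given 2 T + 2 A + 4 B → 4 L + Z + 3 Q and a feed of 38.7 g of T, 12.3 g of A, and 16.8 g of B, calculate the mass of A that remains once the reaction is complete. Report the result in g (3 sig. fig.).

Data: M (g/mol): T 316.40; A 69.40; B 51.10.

3.81 g

n(T) = 38.70 / 316.40 = 0.1223 mol
n(A) = 12.30 / 69.40 = 0.1772 mol
n(B) = 16.80 / 51.10 = 0.3288 mol
n/ν for T = 0.1223/2 = 0.06115
n/ν for A = 0.1772/2 = 0.08860
n/ν for B = 0.3288/4 = 0.08220
Smallest n/ν is T → limiting reagent.
A consumed = (2/2) × 0.1223 = 0.1223 mol
A remaining = 0.1772 − 0.1223 = 0.05490 mol
mass = 0.05490 × 69.40 = 3.810 g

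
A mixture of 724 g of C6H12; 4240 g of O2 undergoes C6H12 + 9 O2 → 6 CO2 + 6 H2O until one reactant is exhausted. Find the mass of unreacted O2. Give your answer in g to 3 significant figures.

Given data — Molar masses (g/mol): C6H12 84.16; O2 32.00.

n(C6H12) = 724.0 / 84.16 = 8.603 mol
n(O2) = 4240 / 32.00 = 132.5 mol
n/ν for C6H12 = 8.603/1 = 8.603
n/ν for O2 = 132.5/9 = 14.72
Smallest n/ν is C6H12 → limiting reagent.
O2 consumed = (9/1) × 8.603 = 77.43 mol
O2 remaining = 132.5 − 77.43 = 55.07 mol
mass = 55.07 × 32.00 = 1762 g

1760 g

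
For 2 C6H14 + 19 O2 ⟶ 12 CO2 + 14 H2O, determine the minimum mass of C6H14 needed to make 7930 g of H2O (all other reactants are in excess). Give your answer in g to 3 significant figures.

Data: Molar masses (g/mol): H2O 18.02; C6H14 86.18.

n(H2O) = 7930 / 18.02 = 440.1 mol
n(C6H14) = (2/14) × 440.1 = 62.87 mol
mass = 62.87 × 86.18 = 5418 g

5420 g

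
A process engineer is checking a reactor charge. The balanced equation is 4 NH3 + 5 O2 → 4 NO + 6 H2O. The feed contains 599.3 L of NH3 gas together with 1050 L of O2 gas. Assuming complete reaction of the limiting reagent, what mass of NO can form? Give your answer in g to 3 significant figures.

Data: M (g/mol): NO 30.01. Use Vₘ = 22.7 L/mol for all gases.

792 g

n(NH3) = 599.3 / 22.7 = 26.40 mol
n(O2) = 1050 / 22.7 = 46.26 mol
n/ν for NH3 = 26.40/4 = 6.600
n/ν for O2 = 46.26/5 = 9.252
Smallest n/ν is NH3 → limiting reagent.
n(NO) = (4/4) × 26.40 = 26.40 mol
mass = 26.40 × 30.01 = 792.3 g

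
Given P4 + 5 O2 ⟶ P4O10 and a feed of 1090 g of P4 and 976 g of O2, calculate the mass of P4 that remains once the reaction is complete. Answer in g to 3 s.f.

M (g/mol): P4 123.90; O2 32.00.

n(P4) = 1090 / 123.90 = 8.797 mol
n(O2) = 976.0 / 32.00 = 30.50 mol
n/ν for P4 = 8.797/1 = 8.797
n/ν for O2 = 30.50/5 = 6.100
Smallest n/ν is O2 → limiting reagent.
P4 consumed = (1/5) × 30.50 = 6.100 mol
P4 remaining = 8.797 − 6.100 = 2.697 mol
mass = 2.697 × 123.90 = 334.2 g

334 g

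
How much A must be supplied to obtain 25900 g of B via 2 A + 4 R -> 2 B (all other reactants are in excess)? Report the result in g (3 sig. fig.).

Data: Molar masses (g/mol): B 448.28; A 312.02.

18000 g

n(B) = 25900 / 448.28 = 57.78 mol
n(A) = (2/2) × 57.78 = 57.78 mol
mass = 57.78 × 312.02 = 18030 g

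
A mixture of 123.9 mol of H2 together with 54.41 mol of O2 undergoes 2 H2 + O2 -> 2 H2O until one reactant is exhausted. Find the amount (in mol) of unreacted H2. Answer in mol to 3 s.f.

n(H2) = 123.9 mol
n(O2) = 54.41 mol
n/ν → H2: 61.95, O2: 54.41; O2 is limiting.
H2 consumed = (2/1) × 54.41 = 108.8 mol
H2 remaining = 123.9 − 108.8 = 15.10 mol

15.1 mol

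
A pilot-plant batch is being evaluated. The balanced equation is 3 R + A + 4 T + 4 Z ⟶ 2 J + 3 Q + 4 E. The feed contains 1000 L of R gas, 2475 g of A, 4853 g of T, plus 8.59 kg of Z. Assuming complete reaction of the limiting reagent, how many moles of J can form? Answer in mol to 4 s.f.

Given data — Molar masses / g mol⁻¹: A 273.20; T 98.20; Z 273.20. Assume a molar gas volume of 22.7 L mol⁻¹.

15.72 mol

n(R) = 1000 / 22.7 = 44.05 mol
n(A) = 2475 / 273.20 = 9.059 mol
n(T) = 4853 / 98.20 = 49.42 mol
n(Z) = 8.590×1000 / 273.20 = 31.44 mol
n/ν for R = 44.05/3 = 14.68
n/ν for A = 9.059/1 = 9.059
n/ν for T = 49.42/4 = 12.36
n/ν for Z = 31.44/4 = 7.860
Smallest n/ν is Z → limiting reagent.
n(J) = (2/4) × 31.44 = 15.72 mol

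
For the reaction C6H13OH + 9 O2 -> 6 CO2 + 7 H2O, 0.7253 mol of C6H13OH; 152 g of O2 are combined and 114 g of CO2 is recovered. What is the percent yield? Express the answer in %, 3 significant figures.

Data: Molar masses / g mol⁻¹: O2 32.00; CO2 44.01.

n(C6H13OH) = 0.7253 mol
n(O2) = 152.0 / 32.00 = 4.750 mol
n/ν for C6H13OH = 0.7253/1 = 0.7253
n/ν for O2 = 4.750/9 = 0.5278
Smallest n/ν is O2 → limiting reagent.
theoretical n(CO2) = (6/9) × 4.750 = 3.167 mol → 139.4 g
% yield = 114 / 139.4 × 100 = 81.78 %

81.8 %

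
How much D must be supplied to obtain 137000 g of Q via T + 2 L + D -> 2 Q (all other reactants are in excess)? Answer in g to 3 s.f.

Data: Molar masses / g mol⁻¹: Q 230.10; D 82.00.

24400 g

n(Q) = 137000 / 230.10 = 595.4 mol
n(D) = (1/2) × 595.4 = 297.7 mol
mass = 297.7 × 82.00 = 24410 g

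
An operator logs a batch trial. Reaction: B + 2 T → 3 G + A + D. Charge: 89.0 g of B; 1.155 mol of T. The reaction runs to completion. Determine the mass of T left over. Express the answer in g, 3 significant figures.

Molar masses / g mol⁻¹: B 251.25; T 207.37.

n(B) = 89.00 / 251.25 = 0.3542 mol
n(T) = 1.155 mol
n/ν for B = 0.3542/1 = 0.3542
n/ν for T = 1.155/2 = 0.5775
Smallest n/ν is B → limiting reagent.
T consumed = (2/1) × 0.3542 = 0.7084 mol
T remaining = 1.155 − 0.7084 = 0.4466 mol
mass = 0.4466 × 207.37 = 92.61 g

92.6 g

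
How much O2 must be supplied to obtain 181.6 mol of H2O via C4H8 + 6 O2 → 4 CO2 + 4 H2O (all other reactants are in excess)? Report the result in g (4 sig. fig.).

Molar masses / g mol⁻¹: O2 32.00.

8717 g

n(H2O) = 181.6 mol
n(O2) = (6/4) × 181.6 = 272.4 mol
mass = 272.4 × 32.00 = 8717 g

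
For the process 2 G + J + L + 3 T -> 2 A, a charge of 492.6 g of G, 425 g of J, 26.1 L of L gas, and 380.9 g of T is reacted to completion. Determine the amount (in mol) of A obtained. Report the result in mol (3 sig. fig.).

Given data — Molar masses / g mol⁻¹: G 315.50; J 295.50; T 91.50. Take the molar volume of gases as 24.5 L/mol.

n(G) = 492.6 / 315.50 = 1.561 mol
n(J) = 425.0 / 295.50 = 1.438 mol
n(L) = 26.10 / 24.5 = 1.065 mol
n(T) = 380.9 / 91.50 = 4.163 mol
n/ν → G: 0.7805, J: 1.438, L: 1.065, T: 1.388; G is limiting.
n(A) = (2/2) × 1.561 = 1.561 mol

1.56 mol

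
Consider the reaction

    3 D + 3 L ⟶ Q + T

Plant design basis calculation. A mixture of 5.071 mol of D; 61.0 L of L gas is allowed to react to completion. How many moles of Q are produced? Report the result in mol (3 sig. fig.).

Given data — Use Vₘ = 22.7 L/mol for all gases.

0.896 mol

n(D) = 5.071 mol
n(L) = 61.00 / 22.7 = 2.687 mol
n/ν for D = 5.071/3 = 1.690
n/ν for L = 2.687/3 = 0.8957
Smallest n/ν is L → limiting reagent.
n(Q) = (1/3) × 2.687 = 0.8957 mol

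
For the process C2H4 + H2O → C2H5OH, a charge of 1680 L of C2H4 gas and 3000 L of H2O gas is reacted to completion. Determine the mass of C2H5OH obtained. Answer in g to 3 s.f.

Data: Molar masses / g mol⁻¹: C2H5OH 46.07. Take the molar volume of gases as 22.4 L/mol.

3460 g

n(C2H4) = 1680 / 22.4 = 75.00 mol
n(H2O) = 3000 / 22.4 = 133.9 mol
n/ν for C2H4 = 75.00/1 = 75.00
n/ν for H2O = 133.9/1 = 133.9
Smallest n/ν is C2H4 → limiting reagent.
n(C2H5OH) = (1/1) × 75.00 = 75.00 mol
mass = 75.00 × 46.07 = 3455 g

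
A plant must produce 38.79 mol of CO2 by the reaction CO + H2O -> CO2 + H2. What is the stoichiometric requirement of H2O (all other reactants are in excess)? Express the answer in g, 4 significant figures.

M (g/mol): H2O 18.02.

n(CO2) = 38.79 mol
n(H2O) = (1/1) × 38.79 = 38.79 mol
mass = 38.79 × 18.02 = 699.0 g

699.0 g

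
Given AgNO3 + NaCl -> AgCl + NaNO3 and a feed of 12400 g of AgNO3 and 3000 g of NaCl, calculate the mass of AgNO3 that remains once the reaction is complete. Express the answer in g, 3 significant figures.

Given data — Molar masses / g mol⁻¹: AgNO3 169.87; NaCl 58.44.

3680 g

n(AgNO3) = 12400 / 169.87 = 73.00 mol
n(NaCl) = 3000 / 58.44 = 51.33 mol
n/ν for AgNO3 = 73.00/1 = 73.00
n/ν for NaCl = 51.33/1 = 51.33
Smallest n/ν is NaCl → limiting reagent.
AgNO3 consumed = (1/1) × 51.33 = 51.33 mol
AgNO3 remaining = 73.00 − 51.33 = 21.67 mol
mass = 21.67 × 169.87 = 3681 g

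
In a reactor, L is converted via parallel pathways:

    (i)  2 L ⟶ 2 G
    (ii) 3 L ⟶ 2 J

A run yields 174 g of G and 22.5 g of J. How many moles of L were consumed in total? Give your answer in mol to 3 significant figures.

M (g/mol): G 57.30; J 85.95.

3.43 mol

n(G) = 174 / 57.30 = 3.037 mol
n(J) = 22.5 / 85.95 = 0.2618 mol
n(L) via (i) = (2/2)×3.037 = 3.037 mol
n(L) via (ii) = (3/2)×0.2618 = 0.3927 mol
total n(L) = 3.037 + 0.3927 = 3.430 mol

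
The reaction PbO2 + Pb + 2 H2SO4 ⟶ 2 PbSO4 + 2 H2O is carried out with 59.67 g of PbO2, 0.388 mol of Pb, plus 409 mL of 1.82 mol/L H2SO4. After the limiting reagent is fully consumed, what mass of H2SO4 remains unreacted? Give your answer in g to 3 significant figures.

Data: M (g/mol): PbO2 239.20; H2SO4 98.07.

n(PbO2) = 59.67 / 239.20 = 0.2495 mol
n(Pb) = 0.3880 mol
n(H2SO4) = 1.82 × 409.0/1000 = 0.7444 mol
n/ν for PbO2 = 0.2495/1 = 0.2495
n/ν for Pb = 0.3880/1 = 0.3880
n/ν for H2SO4 = 0.7444/2 = 0.3722
Smallest n/ν is PbO2 → limiting reagent.
H2SO4 consumed = (2/1) × 0.2495 = 0.4990 mol
H2SO4 remaining = 0.7444 − 0.4990 = 0.2454 mol
mass = 0.2454 × 98.07 = 24.07 g

24.1 g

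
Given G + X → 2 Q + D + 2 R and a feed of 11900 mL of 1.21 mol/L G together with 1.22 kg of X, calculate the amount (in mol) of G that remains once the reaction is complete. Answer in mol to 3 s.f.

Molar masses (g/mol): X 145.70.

n(G) = 1.21 × 11900/1000 = 14.40 mol
n(X) = 1.220×1000 / 145.70 = 8.373 mol
n/ν → G: 14.40, X: 8.373; X is limiting.
G consumed = (1/1) × 8.373 = 8.373 mol
G remaining = 14.40 − 8.373 = 6.027 mol

6.03 mol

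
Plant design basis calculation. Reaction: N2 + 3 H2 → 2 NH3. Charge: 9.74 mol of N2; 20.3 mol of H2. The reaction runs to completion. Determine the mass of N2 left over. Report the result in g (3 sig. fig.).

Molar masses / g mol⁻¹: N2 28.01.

n(N2) = 9.740 mol
n(H2) = 20.30 mol
n/ν for N2 = 9.740/1 = 9.740
n/ν for H2 = 20.30/3 = 6.767
Smallest n/ν is H2 → limiting reagent.
N2 consumed = (1/3) × 20.30 = 6.767 mol
N2 remaining = 9.740 − 6.767 = 2.973 mol
mass = 2.973 × 28.01 = 83.27 g

83.3 g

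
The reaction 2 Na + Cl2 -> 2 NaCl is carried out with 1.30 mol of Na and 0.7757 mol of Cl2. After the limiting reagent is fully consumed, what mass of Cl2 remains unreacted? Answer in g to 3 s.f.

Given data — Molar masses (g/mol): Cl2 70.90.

8.91 g

n(Na) = 1.300 mol
n(Cl2) = 0.7757 mol
n/ν for Na = 1.300/2 = 0.6500
n/ν for Cl2 = 0.7757/1 = 0.7757
Smallest n/ν is Na → limiting reagent.
Cl2 consumed = (1/2) × 1.300 = 0.6500 mol
Cl2 remaining = 0.7757 − 0.6500 = 0.1257 mol
mass = 0.1257 × 70.90 = 8.912 g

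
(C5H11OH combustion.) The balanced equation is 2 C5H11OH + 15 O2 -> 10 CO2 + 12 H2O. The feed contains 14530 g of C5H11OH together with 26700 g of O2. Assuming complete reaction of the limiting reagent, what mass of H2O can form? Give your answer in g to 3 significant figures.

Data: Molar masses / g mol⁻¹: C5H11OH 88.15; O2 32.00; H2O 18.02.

12000 g

n(C5H11OH) = 14530 / 88.15 = 164.8 mol
n(O2) = 26700 / 32.00 = 834.4 mol
n/ν → C5H11OH: 82.40, O2: 55.63; O2 is limiting.
n(H2O) = (12/15) × 834.4 = 667.5 mol
mass = 667.5 × 18.02 = 12030 g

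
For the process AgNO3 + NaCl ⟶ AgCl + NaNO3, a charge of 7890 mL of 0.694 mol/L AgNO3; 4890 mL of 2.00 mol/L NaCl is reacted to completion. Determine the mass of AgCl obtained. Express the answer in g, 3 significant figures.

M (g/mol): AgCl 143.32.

n(AgNO3) = 0.694 × 7890/1000 = 5.476 mol
n(NaCl) = 2.00 × 4890/1000 = 9.780 mol
n/ν → AgNO3: 5.476, NaCl: 9.780; AgNO3 is limiting.
n(AgCl) = (1/1) × 5.476 = 5.476 mol
mass = 5.476 × 143.32 = 784.8 g

785 g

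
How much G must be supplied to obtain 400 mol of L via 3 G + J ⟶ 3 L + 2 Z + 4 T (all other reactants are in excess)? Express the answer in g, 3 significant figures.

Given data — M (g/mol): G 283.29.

113000 g

n(L) = 400.0 mol
n(G) = (3/3) × 400.0 = 400.0 mol
mass = 400.0 × 283.29 = 113300 g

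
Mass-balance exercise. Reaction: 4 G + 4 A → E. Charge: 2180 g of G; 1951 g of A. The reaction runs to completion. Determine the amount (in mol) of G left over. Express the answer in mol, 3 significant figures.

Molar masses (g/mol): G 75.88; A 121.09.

12.6 mol

n(G) = 2180 / 75.88 = 28.73 mol
n(A) = 1951 / 121.09 = 16.11 mol
n/ν for G = 28.73/4 = 7.183
n/ν for A = 16.11/4 = 4.028
Smallest n/ν is A → limiting reagent.
G consumed = (4/4) × 16.11 = 16.11 mol
G remaining = 28.73 − 16.11 = 12.62 mol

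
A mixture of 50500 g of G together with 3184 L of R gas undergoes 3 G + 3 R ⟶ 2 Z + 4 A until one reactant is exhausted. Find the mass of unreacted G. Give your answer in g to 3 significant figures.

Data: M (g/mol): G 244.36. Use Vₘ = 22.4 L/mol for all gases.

15800 g

n(G) = 50500 / 244.36 = 206.7 mol
n(R) = 3184 / 22.4 = 142.1 mol
n/ν for G = 206.7/3 = 68.90
n/ν for R = 142.1/3 = 47.37
Smallest n/ν is R → limiting reagent.
G consumed = (3/3) × 142.1 = 142.1 mol
G remaining = 206.7 − 142.1 = 64.60 mol
mass = 64.60 × 244.36 = 15790 g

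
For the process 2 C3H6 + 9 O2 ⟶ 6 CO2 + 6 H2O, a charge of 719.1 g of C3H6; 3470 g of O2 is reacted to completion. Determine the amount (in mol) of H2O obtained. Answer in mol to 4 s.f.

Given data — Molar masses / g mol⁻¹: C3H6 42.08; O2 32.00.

51.27 mol

n(C3H6) = 719.1 / 42.08 = 17.09 mol
n(O2) = 3470 / 32.00 = 108.4 mol
n/ν for C3H6 = 17.09/2 = 8.545
n/ν for O2 = 108.4/9 = 12.04
Smallest n/ν is C3H6 → limiting reagent.
n(H2O) = (6/2) × 17.09 = 51.27 mol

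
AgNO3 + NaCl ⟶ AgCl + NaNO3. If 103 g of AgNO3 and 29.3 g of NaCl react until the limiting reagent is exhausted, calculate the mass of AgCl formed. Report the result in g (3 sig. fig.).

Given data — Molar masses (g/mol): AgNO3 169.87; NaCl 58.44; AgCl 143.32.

n(AgNO3) = 103.0 / 169.87 = 0.6063 mol
n(NaCl) = 29.30 / 58.44 = 0.5014 mol
n/ν for AgNO3 = 0.6063/1 = 0.6063
n/ν for NaCl = 0.5014/1 = 0.5014
Smallest n/ν is NaCl → limiting reagent.
n(AgCl) = (1/1) × 0.5014 = 0.5014 mol
mass = 0.5014 × 143.32 = 71.86 g

71.9 g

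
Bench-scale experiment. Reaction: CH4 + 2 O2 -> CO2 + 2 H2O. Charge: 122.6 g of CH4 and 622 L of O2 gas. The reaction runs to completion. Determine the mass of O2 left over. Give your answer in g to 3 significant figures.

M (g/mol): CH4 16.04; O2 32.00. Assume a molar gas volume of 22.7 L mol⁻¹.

388 g

n(CH4) = 122.6 / 16.04 = 7.643 mol
n(O2) = 622.0 / 22.7 = 27.40 mol
n/ν for CH4 = 7.643/1 = 7.643
n/ν for O2 = 27.40/2 = 13.70
Smallest n/ν is CH4 → limiting reagent.
O2 consumed = (2/1) × 7.643 = 15.29 mol
O2 remaining = 27.40 − 15.29 = 12.11 mol
mass = 12.11 × 32.00 = 387.5 g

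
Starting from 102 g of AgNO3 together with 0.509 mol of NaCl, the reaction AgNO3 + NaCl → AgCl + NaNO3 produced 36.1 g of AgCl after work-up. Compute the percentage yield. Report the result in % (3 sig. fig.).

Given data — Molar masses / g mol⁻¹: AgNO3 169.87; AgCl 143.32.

n(AgNO3) = 102.0 / 169.87 = 0.6005 mol
n(NaCl) = 0.5090 mol
n/ν → AgNO3: 0.6005, NaCl: 0.5090; NaCl is limiting.
theoretical n(AgCl) = (1/1) × 0.5090 = 0.5090 mol → 72.95 g
% yield = 36.1 / 72.95 × 100 = 49.49 %

49.5 %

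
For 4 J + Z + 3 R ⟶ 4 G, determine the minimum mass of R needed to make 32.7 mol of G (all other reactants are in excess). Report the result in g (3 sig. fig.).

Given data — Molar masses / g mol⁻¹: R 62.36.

n(G) = 32.70 mol
n(R) = (3/4) × 32.70 = 24.53 mol
mass = 24.53 × 62.36 = 1530 g

1530 g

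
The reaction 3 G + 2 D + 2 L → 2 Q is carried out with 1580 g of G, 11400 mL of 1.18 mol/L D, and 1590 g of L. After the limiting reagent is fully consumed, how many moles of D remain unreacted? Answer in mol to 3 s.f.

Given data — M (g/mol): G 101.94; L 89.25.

3.12 mol

n(G) = 1580 / 101.94 = 15.50 mol
n(D) = 1.18 × 11400/1000 = 13.45 mol
n(L) = 1590 / 89.25 = 17.82 mol
n/ν for G = 15.50/3 = 5.167
n/ν for D = 13.45/2 = 6.725
n/ν for L = 17.82/2 = 8.910
Smallest n/ν is G → limiting reagent.
D consumed = (2/3) × 15.50 = 10.33 mol
D remaining = 13.45 − 10.33 = 3.120 mol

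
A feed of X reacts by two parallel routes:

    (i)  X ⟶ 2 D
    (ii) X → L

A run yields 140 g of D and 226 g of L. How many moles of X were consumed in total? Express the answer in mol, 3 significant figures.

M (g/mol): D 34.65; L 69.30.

n(D) = 140 / 34.65 = 4.040 mol
n(L) = 226 / 69.30 = 3.261 mol
n(X) via (i) = (1/2)×4.040 = 2.020 mol
n(X) via (ii) = (1/1)×3.261 = 3.261 mol
total n(X) = 2.020 + 3.261 = 5.281 mol

5.28 mol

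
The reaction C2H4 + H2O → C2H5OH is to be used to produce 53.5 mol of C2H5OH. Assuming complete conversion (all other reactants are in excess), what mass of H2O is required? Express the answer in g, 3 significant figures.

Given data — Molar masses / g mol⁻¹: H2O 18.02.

n(C2H5OH) = 53.50 mol
n(H2O) = (1/1) × 53.50 = 53.50 mol
mass = 53.50 × 18.02 = 964.1 g

964 g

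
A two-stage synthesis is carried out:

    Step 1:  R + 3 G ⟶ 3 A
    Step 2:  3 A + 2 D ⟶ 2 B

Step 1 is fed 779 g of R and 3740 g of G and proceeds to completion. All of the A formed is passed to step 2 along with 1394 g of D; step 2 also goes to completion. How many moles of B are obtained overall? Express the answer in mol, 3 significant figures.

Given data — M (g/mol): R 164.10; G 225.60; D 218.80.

Step 1:
n(R) = 779.0 / 164.10 = 4.747 mol
n(G) = 3740 / 225.60 = 16.58 mol
n/ν → R: 4.747, G: 5.527; R is limiting.
n(A) produced = (3/1) × 4.747 = 14.24 mol
Step 2:
n(A) available = 14.24 mol
n(D) = 1394 / 218.80 = 6.371 mol
n/ν → A: 4.747, D: 3.186; D is limiting.
n(B) = (2/2) × 6.371 = 6.371 mol

6.37 mol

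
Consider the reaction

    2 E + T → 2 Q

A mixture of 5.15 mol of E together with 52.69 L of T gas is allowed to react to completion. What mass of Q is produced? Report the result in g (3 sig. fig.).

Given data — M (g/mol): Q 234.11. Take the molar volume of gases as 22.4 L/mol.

n(E) = 5.150 mol
n(T) = 52.69 / 22.4 = 2.352 mol
n/ν → E: 2.575, T: 2.352; T is limiting.
n(Q) = (2/1) × 2.352 = 4.704 mol
mass = 4.704 × 234.11 = 1101 g

1100 g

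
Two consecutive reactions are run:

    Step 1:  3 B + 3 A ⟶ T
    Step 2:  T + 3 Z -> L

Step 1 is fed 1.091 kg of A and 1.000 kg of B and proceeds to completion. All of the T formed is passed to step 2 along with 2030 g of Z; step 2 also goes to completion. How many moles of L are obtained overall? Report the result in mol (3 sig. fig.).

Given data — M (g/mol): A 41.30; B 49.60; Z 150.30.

4.50 mol

Step 1:
n(A) = 1.091×1000 / 41.30 = 26.42 mol
n(B) = 1.000×1000 / 49.60 = 20.16 mol
n/ν for A = 26.42/3 = 8.807
n/ν for B = 20.16/3 = 6.720
Smallest n/ν is B → limiting reagent.
n(T) produced = (1/3) × 20.16 = 6.720 mol
Step 2:
n(T) available = 6.720 mol
n(Z) = 2030 / 150.30 = 13.51 mol
n/ν for T = 6.720/1 = 6.720
n/ν for Z = 13.51/3 = 4.503
Smallest n/ν is Z → limiting reagent.
n(L) = (1/3) × 13.51 = 4.503 mol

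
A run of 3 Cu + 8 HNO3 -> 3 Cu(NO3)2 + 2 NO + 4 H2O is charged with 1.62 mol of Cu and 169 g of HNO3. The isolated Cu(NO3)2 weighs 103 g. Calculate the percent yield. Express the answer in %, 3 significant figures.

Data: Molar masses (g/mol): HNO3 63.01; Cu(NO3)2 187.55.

54.6 %

n(Cu) = 1.620 mol
n(HNO3) = 169.0 / 63.01 = 2.682 mol
n/ν for Cu = 1.620/3 = 0.5400
n/ν for HNO3 = 2.682/8 = 0.3353
Smallest n/ν is HNO3 → limiting reagent.
theoretical n(Cu(NO3)2) = (3/8) × 2.682 = 1.006 mol → 188.7 g
% yield = 103 / 188.7 × 100 = 54.58 %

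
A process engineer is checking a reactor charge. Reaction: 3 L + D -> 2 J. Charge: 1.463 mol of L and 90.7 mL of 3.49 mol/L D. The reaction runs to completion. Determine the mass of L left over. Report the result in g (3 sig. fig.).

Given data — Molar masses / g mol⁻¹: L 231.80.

n(L) = 1.463 mol
n(D) = 3.49 × 90.70/1000 = 0.3165 mol
n/ν → L: 0.4877, D: 0.3165; D is limiting.
L consumed = (3/1) × 0.3165 = 0.9495 mol
L remaining = 1.463 − 0.9495 = 0.5135 mol
mass = 0.5135 × 231.80 = 119.0 g

119 g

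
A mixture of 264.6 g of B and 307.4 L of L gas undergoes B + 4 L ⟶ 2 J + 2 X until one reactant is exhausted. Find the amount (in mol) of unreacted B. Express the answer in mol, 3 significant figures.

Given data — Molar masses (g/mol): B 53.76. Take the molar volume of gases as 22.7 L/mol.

n(B) = 264.6 / 53.76 = 4.922 mol
n(L) = 307.4 / 22.7 = 13.54 mol
n/ν → B: 4.922, L: 3.385; L is limiting.
B consumed = (1/4) × 13.54 = 3.385 mol
B remaining = 4.922 − 3.385 = 1.537 mol

1.54 mol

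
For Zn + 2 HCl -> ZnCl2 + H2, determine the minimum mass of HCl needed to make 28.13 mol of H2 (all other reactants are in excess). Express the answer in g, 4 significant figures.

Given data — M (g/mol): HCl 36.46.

2051 g

n(H2) = 28.13 mol
n(HCl) = (2/1) × 28.13 = 56.26 mol
mass = 56.26 × 36.46 = 2051 g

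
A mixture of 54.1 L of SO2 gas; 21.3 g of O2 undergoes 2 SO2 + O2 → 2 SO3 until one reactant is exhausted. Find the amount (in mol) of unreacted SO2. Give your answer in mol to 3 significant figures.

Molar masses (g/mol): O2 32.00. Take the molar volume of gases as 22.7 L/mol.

n(SO2) = 54.10 / 22.7 = 2.383 mol
n(O2) = 21.30 / 32.00 = 0.6656 mol
n/ν for SO2 = 2.383/2 = 1.192
n/ν for O2 = 0.6656/1 = 0.6656
Smallest n/ν is O2 → limiting reagent.
SO2 consumed = (2/1) × 0.6656 = 1.331 mol
SO2 remaining = 2.383 − 1.331 = 1.052 mol

1.05 mol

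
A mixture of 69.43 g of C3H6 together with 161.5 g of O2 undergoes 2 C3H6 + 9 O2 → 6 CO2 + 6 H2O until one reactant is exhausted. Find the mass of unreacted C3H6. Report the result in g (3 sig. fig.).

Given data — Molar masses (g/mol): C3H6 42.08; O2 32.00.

n(C3H6) = 69.43 / 42.08 = 1.650 mol
n(O2) = 161.5 / 32.00 = 5.047 mol
n/ν → C3H6: 0.8250, O2: 0.5608; O2 is limiting.
C3H6 consumed = (2/9) × 5.047 = 1.122 mol
C3H6 remaining = 1.650 − 1.122 = 0.5280 mol
mass = 0.5280 × 42.08 = 22.22 g

22.2 g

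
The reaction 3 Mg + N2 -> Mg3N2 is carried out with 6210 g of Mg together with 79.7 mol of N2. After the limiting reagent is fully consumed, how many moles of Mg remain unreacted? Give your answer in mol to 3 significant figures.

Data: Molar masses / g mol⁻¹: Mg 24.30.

16.5 mol

n(Mg) = 6210 / 24.30 = 255.6 mol
n(N2) = 79.70 mol
n/ν → Mg: 85.20, N2: 79.70; N2 is limiting.
Mg consumed = (3/1) × 79.70 = 239.1 mol
Mg remaining = 255.6 − 239.1 = 16.50 mol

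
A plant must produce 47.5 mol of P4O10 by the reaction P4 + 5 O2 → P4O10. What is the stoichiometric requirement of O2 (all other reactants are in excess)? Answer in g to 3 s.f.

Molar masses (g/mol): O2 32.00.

n(P4O10) = 47.50 mol
n(O2) = (5/1) × 47.50 = 237.5 mol
mass = 237.5 × 32.00 = 7600 g

7600 g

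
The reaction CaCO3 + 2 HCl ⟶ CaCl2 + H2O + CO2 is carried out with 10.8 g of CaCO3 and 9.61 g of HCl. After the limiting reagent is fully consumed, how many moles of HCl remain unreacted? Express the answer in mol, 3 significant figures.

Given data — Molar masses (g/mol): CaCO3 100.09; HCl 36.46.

0.0478 mol

n(CaCO3) = 10.80 / 100.09 = 0.1079 mol
n(HCl) = 9.610 / 36.46 = 0.2636 mol
n/ν for CaCO3 = 0.1079/1 = 0.1079
n/ν for HCl = 0.2636/2 = 0.1318
Smallest n/ν is CaCO3 → limiting reagent.
HCl consumed = (2/1) × 0.1079 = 0.2158 mol
HCl remaining = 0.2636 − 0.2158 = 0.04780 mol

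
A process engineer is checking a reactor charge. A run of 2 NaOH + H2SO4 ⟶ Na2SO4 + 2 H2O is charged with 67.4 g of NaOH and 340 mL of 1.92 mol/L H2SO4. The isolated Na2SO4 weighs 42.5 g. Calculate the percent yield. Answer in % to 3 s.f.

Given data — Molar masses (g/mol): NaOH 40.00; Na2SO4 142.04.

45.8 %

n(NaOH) = 67.40 / 40.00 = 1.685 mol
n(H2SO4) = 1.92 × 340.0/1000 = 0.6528 mol
n/ν for NaOH = 1.685/2 = 0.8425
n/ν for H2SO4 = 0.6528/1 = 0.6528
Smallest n/ν is H2SO4 → limiting reagent.
theoretical n(Na2SO4) = (1/1) × 0.6528 = 0.6528 mol → 92.72 g
% yield = 42.5 / 92.72 × 100 = 45.84 %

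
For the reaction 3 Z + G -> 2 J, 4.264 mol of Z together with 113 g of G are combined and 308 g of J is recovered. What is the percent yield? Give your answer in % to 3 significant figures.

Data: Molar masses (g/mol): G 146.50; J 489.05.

40.8 %

n(Z) = 4.264 mol
n(G) = 113.0 / 146.50 = 0.7713 mol
n/ν for Z = 4.264/3 = 1.421
n/ν for G = 0.7713/1 = 0.7713
Smallest n/ν is G → limiting reagent.
theoretical n(J) = (2/1) × 0.7713 = 1.543 mol → 754.6 g
% yield = 308 / 754.6 × 100 = 40.82 %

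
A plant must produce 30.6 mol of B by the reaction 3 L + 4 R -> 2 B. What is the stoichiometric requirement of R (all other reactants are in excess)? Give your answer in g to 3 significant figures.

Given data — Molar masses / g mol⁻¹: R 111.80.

n(B) = 30.60 mol
n(R) = (4/2) × 30.60 = 61.20 mol
mass = 61.20 × 111.80 = 6842 g

6840 g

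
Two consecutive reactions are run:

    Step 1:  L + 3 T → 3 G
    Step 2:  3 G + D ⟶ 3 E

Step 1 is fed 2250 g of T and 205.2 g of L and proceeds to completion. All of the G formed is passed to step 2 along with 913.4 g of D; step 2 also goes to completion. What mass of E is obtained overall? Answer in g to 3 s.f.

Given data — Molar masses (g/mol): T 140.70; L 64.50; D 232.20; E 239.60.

2290 g

Step 1:
n(T) = 2250 / 140.70 = 15.99 mol
n(L) = 205.2 / 64.50 = 3.181 mol
n/ν for T = 15.99/3 = 5.330
n/ν for L = 3.181/1 = 3.181
Smallest n/ν is L → limiting reagent.
n(G) produced = (3/1) × 3.181 = 9.543 mol
Step 2:
n(G) available = 9.543 mol
n(D) = 913.4 / 232.20 = 3.934 mol
n/ν for G = 9.543/3 = 3.181
n/ν for D = 3.934/1 = 3.934
Smallest n/ν is G → limiting reagent.
n(E) = (3/3) × 9.543 = 9.543 mol
mass = 9.543 × 239.60 = 2287 g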